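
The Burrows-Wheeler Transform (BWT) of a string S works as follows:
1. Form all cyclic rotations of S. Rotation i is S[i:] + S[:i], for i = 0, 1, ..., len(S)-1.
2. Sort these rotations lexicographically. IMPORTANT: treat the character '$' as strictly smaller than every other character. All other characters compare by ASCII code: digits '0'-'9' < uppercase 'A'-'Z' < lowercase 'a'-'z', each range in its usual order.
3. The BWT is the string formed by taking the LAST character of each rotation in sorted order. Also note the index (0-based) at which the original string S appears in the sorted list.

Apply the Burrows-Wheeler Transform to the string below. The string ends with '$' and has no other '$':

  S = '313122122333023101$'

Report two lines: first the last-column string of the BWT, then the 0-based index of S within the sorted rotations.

Answer: 1130332321102321$32
16

Derivation:
All 19 rotations (rotation i = S[i:]+S[:i]):
  rot[0] = 313122122333023101$
  rot[1] = 13122122333023101$3
  rot[2] = 3122122333023101$31
  rot[3] = 122122333023101$313
  rot[4] = 22122333023101$3131
  rot[5] = 2122333023101$31312
  rot[6] = 122333023101$313122
  rot[7] = 22333023101$3131221
  rot[8] = 2333023101$31312212
  rot[9] = 333023101$313122122
  rot[10] = 33023101$3131221223
  rot[11] = 3023101$31312212233
  rot[12] = 023101$313122122333
  rot[13] = 23101$3131221223330
  rot[14] = 3101$31312212233302
  rot[15] = 101$313122122333023
  rot[16] = 01$3131221223330231
  rot[17] = 1$31312212233302310
  rot[18] = $313122122333023101
Sorted (with $ < everything):
  sorted[0] = $313122122333023101  (last char: '1')
  sorted[1] = 01$3131221223330231  (last char: '1')
  sorted[2] = 023101$313122122333  (last char: '3')
  sorted[3] = 1$31312212233302310  (last char: '0')
  sorted[4] = 101$313122122333023  (last char: '3')
  sorted[5] = 122122333023101$313  (last char: '3')
  sorted[6] = 122333023101$313122  (last char: '2')
  sorted[7] = 13122122333023101$3  (last char: '3')
  sorted[8] = 2122333023101$31312  (last char: '2')
  sorted[9] = 22122333023101$3131  (last char: '1')
  sorted[10] = 22333023101$3131221  (last char: '1')
  sorted[11] = 23101$3131221223330  (last char: '0')
  sorted[12] = 2333023101$31312212  (last char: '2')
  sorted[13] = 3023101$31312212233  (last char: '3')
  sorted[14] = 3101$31312212233302  (last char: '2')
  sorted[15] = 3122122333023101$31  (last char: '1')
  sorted[16] = 313122122333023101$  (last char: '$')
  sorted[17] = 33023101$3131221223  (last char: '3')
  sorted[18] = 333023101$313122122  (last char: '2')
Last column: 1130332321102321$32
Original string S is at sorted index 16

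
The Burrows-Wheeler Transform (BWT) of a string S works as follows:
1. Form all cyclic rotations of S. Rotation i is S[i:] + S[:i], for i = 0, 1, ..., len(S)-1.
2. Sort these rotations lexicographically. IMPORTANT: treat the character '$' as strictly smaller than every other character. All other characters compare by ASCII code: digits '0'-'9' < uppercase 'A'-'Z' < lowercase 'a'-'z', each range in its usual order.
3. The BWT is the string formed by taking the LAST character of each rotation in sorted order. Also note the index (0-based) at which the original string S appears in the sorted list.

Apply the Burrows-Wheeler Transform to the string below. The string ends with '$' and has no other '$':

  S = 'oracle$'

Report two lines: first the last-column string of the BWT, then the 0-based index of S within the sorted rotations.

Answer: eralc$o
5

Derivation:
All 7 rotations (rotation i = S[i:]+S[:i]):
  rot[0] = oracle$
  rot[1] = racle$o
  rot[2] = acle$or
  rot[3] = cle$ora
  rot[4] = le$orac
  rot[5] = e$oracl
  rot[6] = $oracle
Sorted (with $ < everything):
  sorted[0] = $oracle  (last char: 'e')
  sorted[1] = acle$or  (last char: 'r')
  sorted[2] = cle$ora  (last char: 'a')
  sorted[3] = e$oracl  (last char: 'l')
  sorted[4] = le$orac  (last char: 'c')
  sorted[5] = oracle$  (last char: '$')
  sorted[6] = racle$o  (last char: 'o')
Last column: eralc$o
Original string S is at sorted index 5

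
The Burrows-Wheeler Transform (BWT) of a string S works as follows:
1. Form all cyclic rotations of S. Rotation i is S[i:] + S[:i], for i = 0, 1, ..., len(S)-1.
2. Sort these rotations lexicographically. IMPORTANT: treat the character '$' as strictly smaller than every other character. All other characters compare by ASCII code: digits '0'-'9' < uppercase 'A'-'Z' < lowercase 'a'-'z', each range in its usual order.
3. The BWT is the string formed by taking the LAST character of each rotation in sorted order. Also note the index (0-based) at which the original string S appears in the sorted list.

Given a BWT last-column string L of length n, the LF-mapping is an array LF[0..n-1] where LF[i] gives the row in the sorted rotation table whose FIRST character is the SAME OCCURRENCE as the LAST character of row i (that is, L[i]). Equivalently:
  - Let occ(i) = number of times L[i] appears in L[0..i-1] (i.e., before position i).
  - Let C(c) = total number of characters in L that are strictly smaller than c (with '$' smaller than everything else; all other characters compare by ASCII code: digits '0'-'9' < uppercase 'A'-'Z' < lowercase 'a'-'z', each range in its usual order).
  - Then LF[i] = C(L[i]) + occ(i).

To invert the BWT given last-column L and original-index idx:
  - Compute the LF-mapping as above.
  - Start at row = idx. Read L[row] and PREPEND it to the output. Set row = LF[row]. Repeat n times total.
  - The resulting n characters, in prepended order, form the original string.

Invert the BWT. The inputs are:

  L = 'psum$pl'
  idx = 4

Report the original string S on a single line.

Answer: pslump$

Derivation:
LF mapping: 3 5 6 2 0 4 1
Walk LF starting at row 4, prepending L[row]:
  step 1: row=4, L[4]='$', prepend. Next row=LF[4]=0
  step 2: row=0, L[0]='p', prepend. Next row=LF[0]=3
  step 3: row=3, L[3]='m', prepend. Next row=LF[3]=2
  step 4: row=2, L[2]='u', prepend. Next row=LF[2]=6
  step 5: row=6, L[6]='l', prepend. Next row=LF[6]=1
  step 6: row=1, L[1]='s', prepend. Next row=LF[1]=5
  step 7: row=5, L[5]='p', prepend. Next row=LF[5]=4
Reversed output: pslump$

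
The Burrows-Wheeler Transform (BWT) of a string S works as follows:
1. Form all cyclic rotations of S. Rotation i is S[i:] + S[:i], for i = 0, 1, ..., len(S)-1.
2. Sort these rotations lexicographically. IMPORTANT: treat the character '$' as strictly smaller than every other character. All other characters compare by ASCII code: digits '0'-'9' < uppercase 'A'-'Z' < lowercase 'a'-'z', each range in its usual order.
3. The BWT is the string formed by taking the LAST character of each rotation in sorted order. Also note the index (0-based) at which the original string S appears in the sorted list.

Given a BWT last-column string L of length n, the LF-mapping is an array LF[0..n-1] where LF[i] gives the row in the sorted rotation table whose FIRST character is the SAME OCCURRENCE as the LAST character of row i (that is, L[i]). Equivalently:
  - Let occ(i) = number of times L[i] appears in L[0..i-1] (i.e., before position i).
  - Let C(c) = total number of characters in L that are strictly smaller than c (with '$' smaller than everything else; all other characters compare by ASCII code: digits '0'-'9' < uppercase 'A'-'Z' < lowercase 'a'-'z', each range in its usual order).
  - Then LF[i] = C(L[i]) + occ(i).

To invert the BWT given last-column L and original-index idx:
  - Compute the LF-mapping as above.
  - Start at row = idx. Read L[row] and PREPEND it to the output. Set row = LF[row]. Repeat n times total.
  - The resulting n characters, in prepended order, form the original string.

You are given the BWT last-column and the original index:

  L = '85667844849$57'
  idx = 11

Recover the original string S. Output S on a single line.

LF mapping: 10 4 6 7 8 11 1 2 12 3 13 0 5 9
Walk LF starting at row 11, prepending L[row]:
  step 1: row=11, L[11]='$', prepend. Next row=LF[11]=0
  step 2: row=0, L[0]='8', prepend. Next row=LF[0]=10
  step 3: row=10, L[10]='9', prepend. Next row=LF[10]=13
  step 4: row=13, L[13]='7', prepend. Next row=LF[13]=9
  step 5: row=9, L[9]='4', prepend. Next row=LF[9]=3
  step 6: row=3, L[3]='6', prepend. Next row=LF[3]=7
  step 7: row=7, L[7]='4', prepend. Next row=LF[7]=2
  step 8: row=2, L[2]='6', prepend. Next row=LF[2]=6
  step 9: row=6, L[6]='4', prepend. Next row=LF[6]=1
  step 10: row=1, L[1]='5', prepend. Next row=LF[1]=4
  step 11: row=4, L[4]='7', prepend. Next row=LF[4]=8
  step 12: row=8, L[8]='8', prepend. Next row=LF[8]=12
  step 13: row=12, L[12]='5', prepend. Next row=LF[12]=5
  step 14: row=5, L[5]='8', prepend. Next row=LF[5]=11
Reversed output: 8587546464798$

Answer: 8587546464798$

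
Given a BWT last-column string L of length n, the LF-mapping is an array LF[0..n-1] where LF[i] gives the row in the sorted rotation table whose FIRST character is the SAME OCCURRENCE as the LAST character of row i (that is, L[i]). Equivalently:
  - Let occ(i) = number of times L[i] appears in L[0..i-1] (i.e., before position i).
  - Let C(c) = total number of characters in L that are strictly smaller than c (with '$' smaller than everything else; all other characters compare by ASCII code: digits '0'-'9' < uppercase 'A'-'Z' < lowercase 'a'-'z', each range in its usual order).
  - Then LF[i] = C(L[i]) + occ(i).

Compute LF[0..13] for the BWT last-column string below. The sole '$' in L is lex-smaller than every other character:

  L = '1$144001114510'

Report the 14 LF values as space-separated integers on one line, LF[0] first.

Char counts: '$':1, '0':3, '1':6, '4':3, '5':1
C (first-col start): C('$')=0, C('0')=1, C('1')=4, C('4')=10, C('5')=13
L[0]='1': occ=0, LF[0]=C('1')+0=4+0=4
L[1]='$': occ=0, LF[1]=C('$')+0=0+0=0
L[2]='1': occ=1, LF[2]=C('1')+1=4+1=5
L[3]='4': occ=0, LF[3]=C('4')+0=10+0=10
L[4]='4': occ=1, LF[4]=C('4')+1=10+1=11
L[5]='0': occ=0, LF[5]=C('0')+0=1+0=1
L[6]='0': occ=1, LF[6]=C('0')+1=1+1=2
L[7]='1': occ=2, LF[7]=C('1')+2=4+2=6
L[8]='1': occ=3, LF[8]=C('1')+3=4+3=7
L[9]='1': occ=4, LF[9]=C('1')+4=4+4=8
L[10]='4': occ=2, LF[10]=C('4')+2=10+2=12
L[11]='5': occ=0, LF[11]=C('5')+0=13+0=13
L[12]='1': occ=5, LF[12]=C('1')+5=4+5=9
L[13]='0': occ=2, LF[13]=C('0')+2=1+2=3

Answer: 4 0 5 10 11 1 2 6 7 8 12 13 9 3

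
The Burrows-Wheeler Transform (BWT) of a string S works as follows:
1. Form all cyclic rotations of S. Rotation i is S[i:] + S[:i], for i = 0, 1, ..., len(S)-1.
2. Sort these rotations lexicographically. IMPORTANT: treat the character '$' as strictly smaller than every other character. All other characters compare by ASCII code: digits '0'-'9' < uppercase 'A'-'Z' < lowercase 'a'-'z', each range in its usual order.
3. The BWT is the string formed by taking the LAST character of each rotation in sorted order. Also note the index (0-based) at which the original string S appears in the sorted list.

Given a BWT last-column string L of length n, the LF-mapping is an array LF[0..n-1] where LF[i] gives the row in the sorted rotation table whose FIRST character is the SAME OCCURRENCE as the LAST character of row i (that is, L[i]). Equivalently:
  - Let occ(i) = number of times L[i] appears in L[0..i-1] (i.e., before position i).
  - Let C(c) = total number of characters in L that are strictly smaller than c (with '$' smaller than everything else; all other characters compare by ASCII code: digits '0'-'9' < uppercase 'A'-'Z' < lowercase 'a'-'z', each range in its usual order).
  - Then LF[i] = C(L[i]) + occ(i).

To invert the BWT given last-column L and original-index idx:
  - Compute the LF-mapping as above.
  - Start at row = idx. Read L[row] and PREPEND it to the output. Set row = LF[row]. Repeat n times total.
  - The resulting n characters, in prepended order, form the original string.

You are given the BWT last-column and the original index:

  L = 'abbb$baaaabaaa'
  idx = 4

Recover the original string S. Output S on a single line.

Answer: aabbaabaababa$

Derivation:
LF mapping: 1 9 10 11 0 12 2 3 4 5 13 6 7 8
Walk LF starting at row 4, prepending L[row]:
  step 1: row=4, L[4]='$', prepend. Next row=LF[4]=0
  step 2: row=0, L[0]='a', prepend. Next row=LF[0]=1
  step 3: row=1, L[1]='b', prepend. Next row=LF[1]=9
  step 4: row=9, L[9]='a', prepend. Next row=LF[9]=5
  step 5: row=5, L[5]='b', prepend. Next row=LF[5]=12
  step 6: row=12, L[12]='a', prepend. Next row=LF[12]=7
  step 7: row=7, L[7]='a', prepend. Next row=LF[7]=3
  step 8: row=3, L[3]='b', prepend. Next row=LF[3]=11
  step 9: row=11, L[11]='a', prepend. Next row=LF[11]=6
  step 10: row=6, L[6]='a', prepend. Next row=LF[6]=2
  step 11: row=2, L[2]='b', prepend. Next row=LF[2]=10
  step 12: row=10, L[10]='b', prepend. Next row=LF[10]=13
  step 13: row=13, L[13]='a', prepend. Next row=LF[13]=8
  step 14: row=8, L[8]='a', prepend. Next row=LF[8]=4
Reversed output: aabbaabaababa$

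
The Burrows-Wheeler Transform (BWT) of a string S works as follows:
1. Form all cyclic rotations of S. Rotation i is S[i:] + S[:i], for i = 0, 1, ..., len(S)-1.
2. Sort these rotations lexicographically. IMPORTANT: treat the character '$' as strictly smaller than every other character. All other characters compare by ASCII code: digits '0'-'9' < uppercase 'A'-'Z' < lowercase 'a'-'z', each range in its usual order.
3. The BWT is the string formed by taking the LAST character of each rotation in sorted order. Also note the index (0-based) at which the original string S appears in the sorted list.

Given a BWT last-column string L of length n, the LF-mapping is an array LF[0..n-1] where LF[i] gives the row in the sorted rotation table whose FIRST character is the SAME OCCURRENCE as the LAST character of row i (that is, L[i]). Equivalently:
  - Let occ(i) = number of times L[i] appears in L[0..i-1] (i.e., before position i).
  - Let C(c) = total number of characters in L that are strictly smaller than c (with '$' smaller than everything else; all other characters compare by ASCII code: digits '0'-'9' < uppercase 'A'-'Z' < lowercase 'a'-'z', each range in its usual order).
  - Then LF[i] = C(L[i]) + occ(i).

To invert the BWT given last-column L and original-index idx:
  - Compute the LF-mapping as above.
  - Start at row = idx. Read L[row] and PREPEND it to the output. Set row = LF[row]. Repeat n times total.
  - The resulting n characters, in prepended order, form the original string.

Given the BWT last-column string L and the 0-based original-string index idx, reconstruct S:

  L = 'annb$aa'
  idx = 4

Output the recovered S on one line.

Answer: banana$

Derivation:
LF mapping: 1 5 6 4 0 2 3
Walk LF starting at row 4, prepending L[row]:
  step 1: row=4, L[4]='$', prepend. Next row=LF[4]=0
  step 2: row=0, L[0]='a', prepend. Next row=LF[0]=1
  step 3: row=1, L[1]='n', prepend. Next row=LF[1]=5
  step 4: row=5, L[5]='a', prepend. Next row=LF[5]=2
  step 5: row=2, L[2]='n', prepend. Next row=LF[2]=6
  step 6: row=6, L[6]='a', prepend. Next row=LF[6]=3
  step 7: row=3, L[3]='b', prepend. Next row=LF[3]=4
Reversed output: banana$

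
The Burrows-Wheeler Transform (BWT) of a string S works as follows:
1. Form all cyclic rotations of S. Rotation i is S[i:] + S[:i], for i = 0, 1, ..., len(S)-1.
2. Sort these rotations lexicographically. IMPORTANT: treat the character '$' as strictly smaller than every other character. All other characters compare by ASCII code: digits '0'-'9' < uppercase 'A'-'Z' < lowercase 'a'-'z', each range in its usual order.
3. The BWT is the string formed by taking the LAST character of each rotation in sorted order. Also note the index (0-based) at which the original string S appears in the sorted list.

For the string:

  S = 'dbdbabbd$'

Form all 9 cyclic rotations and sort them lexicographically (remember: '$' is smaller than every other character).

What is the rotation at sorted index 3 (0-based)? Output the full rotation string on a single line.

All 9 rotations (rotation i = S[i:]+S[:i]):
  rot[0] = dbdbabbd$
  rot[1] = bdbabbd$d
  rot[2] = dbabbd$db
  rot[3] = babbd$dbd
  rot[4] = abbd$dbdb
  rot[5] = bbd$dbdba
  rot[6] = bd$dbdbab
  rot[7] = d$dbdbabb
  rot[8] = $dbdbabbd
Sorted (with $ < everything):
  sorted[0] = $dbdbabbd
  sorted[1] = abbd$dbdb
  sorted[2] = babbd$dbd
  sorted[3] = bbd$dbdba
  sorted[4] = bd$dbdbab
  sorted[5] = bdbabbd$d
  sorted[6] = d$dbdbabb
  sorted[7] = dbabbd$db
  sorted[8] = dbdbabbd$
sorted[3] = bbd$dbdba

Answer: bbd$dbdba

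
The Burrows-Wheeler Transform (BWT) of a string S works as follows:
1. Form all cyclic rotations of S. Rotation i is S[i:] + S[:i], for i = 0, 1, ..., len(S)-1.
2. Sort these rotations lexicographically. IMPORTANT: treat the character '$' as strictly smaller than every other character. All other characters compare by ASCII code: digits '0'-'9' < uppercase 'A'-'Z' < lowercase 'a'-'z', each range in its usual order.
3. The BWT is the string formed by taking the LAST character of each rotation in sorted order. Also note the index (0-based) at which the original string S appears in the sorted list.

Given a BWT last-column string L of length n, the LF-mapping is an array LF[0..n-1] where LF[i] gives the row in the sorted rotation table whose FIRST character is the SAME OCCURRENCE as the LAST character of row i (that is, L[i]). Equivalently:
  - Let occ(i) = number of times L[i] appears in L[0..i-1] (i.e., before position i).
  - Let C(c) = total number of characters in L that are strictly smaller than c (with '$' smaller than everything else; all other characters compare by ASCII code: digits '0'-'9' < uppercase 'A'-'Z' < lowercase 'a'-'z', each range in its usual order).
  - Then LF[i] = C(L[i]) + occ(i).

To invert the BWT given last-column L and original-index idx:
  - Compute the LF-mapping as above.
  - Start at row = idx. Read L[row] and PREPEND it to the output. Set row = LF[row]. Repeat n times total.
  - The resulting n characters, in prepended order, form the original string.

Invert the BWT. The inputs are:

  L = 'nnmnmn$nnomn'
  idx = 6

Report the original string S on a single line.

LF mapping: 4 5 1 6 2 7 0 8 9 11 3 10
Walk LF starting at row 6, prepending L[row]:
  step 1: row=6, L[6]='$', prepend. Next row=LF[6]=0
  step 2: row=0, L[0]='n', prepend. Next row=LF[0]=4
  step 3: row=4, L[4]='m', prepend. Next row=LF[4]=2
  step 4: row=2, L[2]='m', prepend. Next row=LF[2]=1
  step 5: row=1, L[1]='n', prepend. Next row=LF[1]=5
  step 6: row=5, L[5]='n', prepend. Next row=LF[5]=7
  step 7: row=7, L[7]='n', prepend. Next row=LF[7]=8
  step 8: row=8, L[8]='n', prepend. Next row=LF[8]=9
  step 9: row=9, L[9]='o', prepend. Next row=LF[9]=11
  step 10: row=11, L[11]='n', prepend. Next row=LF[11]=10
  step 11: row=10, L[10]='m', prepend. Next row=LF[10]=3
  step 12: row=3, L[3]='n', prepend. Next row=LF[3]=6
Reversed output: nmnonnnnmmn$

Answer: nmnonnnnmmn$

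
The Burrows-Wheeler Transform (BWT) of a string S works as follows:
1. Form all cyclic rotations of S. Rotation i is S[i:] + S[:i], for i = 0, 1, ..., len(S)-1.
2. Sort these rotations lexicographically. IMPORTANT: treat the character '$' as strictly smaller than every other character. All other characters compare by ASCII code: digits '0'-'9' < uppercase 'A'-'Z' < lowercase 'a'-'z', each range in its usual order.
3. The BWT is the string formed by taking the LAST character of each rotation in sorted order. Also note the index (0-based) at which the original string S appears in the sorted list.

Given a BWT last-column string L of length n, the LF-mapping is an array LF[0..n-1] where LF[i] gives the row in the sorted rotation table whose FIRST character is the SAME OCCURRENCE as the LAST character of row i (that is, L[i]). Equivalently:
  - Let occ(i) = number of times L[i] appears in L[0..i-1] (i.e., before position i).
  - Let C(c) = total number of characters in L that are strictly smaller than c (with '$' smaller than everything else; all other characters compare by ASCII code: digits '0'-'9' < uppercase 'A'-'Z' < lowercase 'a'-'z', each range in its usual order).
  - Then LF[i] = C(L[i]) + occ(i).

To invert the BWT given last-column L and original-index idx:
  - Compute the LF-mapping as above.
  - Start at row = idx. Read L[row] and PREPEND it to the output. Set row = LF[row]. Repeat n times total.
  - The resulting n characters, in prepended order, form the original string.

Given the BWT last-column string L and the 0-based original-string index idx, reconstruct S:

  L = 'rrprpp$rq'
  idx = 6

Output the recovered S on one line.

LF mapping: 5 6 1 7 2 3 0 8 4
Walk LF starting at row 6, prepending L[row]:
  step 1: row=6, L[6]='$', prepend. Next row=LF[6]=0
  step 2: row=0, L[0]='r', prepend. Next row=LF[0]=5
  step 3: row=5, L[5]='p', prepend. Next row=LF[5]=3
  step 4: row=3, L[3]='r', prepend. Next row=LF[3]=7
  step 5: row=7, L[7]='r', prepend. Next row=LF[7]=8
  step 6: row=8, L[8]='q', prepend. Next row=LF[8]=4
  step 7: row=4, L[4]='p', prepend. Next row=LF[4]=2
  step 8: row=2, L[2]='p', prepend. Next row=LF[2]=1
  step 9: row=1, L[1]='r', prepend. Next row=LF[1]=6
Reversed output: rppqrrpr$

Answer: rppqrrpr$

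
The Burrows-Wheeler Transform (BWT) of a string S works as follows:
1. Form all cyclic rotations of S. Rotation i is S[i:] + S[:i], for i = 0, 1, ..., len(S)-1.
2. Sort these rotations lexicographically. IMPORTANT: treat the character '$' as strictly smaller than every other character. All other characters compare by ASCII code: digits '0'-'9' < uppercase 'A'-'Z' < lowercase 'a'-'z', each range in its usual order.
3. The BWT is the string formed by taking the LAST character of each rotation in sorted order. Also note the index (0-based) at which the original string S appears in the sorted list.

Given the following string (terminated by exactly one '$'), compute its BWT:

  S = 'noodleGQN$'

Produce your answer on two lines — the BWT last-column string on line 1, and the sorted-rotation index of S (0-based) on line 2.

Answer: NeQGold$on
7

Derivation:
All 10 rotations (rotation i = S[i:]+S[:i]):
  rot[0] = noodleGQN$
  rot[1] = oodleGQN$n
  rot[2] = odleGQN$no
  rot[3] = dleGQN$noo
  rot[4] = leGQN$nood
  rot[5] = eGQN$noodl
  rot[6] = GQN$noodle
  rot[7] = QN$noodleG
  rot[8] = N$noodleGQ
  rot[9] = $noodleGQN
Sorted (with $ < everything):
  sorted[0] = $noodleGQN  (last char: 'N')
  sorted[1] = GQN$noodle  (last char: 'e')
  sorted[2] = N$noodleGQ  (last char: 'Q')
  sorted[3] = QN$noodleG  (last char: 'G')
  sorted[4] = dleGQN$noo  (last char: 'o')
  sorted[5] = eGQN$noodl  (last char: 'l')
  sorted[6] = leGQN$nood  (last char: 'd')
  sorted[7] = noodleGQN$  (last char: '$')
  sorted[8] = odleGQN$no  (last char: 'o')
  sorted[9] = oodleGQN$n  (last char: 'n')
Last column: NeQGold$on
Original string S is at sorted index 7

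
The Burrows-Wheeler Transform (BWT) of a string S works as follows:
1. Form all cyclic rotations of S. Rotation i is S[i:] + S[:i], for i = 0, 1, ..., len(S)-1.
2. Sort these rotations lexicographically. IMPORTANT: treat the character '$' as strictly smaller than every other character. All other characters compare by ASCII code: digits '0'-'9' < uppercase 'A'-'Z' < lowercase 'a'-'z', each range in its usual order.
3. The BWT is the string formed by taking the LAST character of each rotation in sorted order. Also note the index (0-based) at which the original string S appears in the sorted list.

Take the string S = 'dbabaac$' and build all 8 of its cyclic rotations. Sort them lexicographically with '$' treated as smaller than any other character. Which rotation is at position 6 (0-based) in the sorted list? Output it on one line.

All 8 rotations (rotation i = S[i:]+S[:i]):
  rot[0] = dbabaac$
  rot[1] = babaac$d
  rot[2] = abaac$db
  rot[3] = baac$dba
  rot[4] = aac$dbab
  rot[5] = ac$dbaba
  rot[6] = c$dbabaa
  rot[7] = $dbabaac
Sorted (with $ < everything):
  sorted[0] = $dbabaac
  sorted[1] = aac$dbab
  sorted[2] = abaac$db
  sorted[3] = ac$dbaba
  sorted[4] = baac$dba
  sorted[5] = babaac$d
  sorted[6] = c$dbabaa
  sorted[7] = dbabaac$
sorted[6] = c$dbabaa

Answer: c$dbabaa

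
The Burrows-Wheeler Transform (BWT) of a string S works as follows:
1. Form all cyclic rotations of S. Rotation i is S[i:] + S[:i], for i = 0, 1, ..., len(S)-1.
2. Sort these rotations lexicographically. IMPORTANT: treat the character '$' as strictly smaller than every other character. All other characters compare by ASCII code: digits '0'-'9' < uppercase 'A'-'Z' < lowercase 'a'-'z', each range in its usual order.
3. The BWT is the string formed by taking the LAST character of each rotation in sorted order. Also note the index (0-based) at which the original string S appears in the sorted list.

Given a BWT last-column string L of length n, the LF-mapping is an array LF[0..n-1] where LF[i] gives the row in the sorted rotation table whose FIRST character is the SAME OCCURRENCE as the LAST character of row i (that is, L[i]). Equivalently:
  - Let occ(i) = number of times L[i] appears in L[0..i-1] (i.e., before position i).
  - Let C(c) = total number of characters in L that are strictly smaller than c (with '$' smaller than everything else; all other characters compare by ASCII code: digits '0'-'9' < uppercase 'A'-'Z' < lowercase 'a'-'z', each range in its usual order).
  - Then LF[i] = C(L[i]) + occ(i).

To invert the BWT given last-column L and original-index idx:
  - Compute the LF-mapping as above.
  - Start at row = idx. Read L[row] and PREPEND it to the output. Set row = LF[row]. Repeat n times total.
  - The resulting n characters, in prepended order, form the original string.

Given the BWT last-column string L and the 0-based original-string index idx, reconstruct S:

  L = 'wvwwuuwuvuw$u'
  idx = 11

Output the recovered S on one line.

Answer: wvuuwuuwwuvw$

Derivation:
LF mapping: 8 6 9 10 1 2 11 3 7 4 12 0 5
Walk LF starting at row 11, prepending L[row]:
  step 1: row=11, L[11]='$', prepend. Next row=LF[11]=0
  step 2: row=0, L[0]='w', prepend. Next row=LF[0]=8
  step 3: row=8, L[8]='v', prepend. Next row=LF[8]=7
  step 4: row=7, L[7]='u', prepend. Next row=LF[7]=3
  step 5: row=3, L[3]='w', prepend. Next row=LF[3]=10
  step 6: row=10, L[10]='w', prepend. Next row=LF[10]=12
  step 7: row=12, L[12]='u', prepend. Next row=LF[12]=5
  step 8: row=5, L[5]='u', prepend. Next row=LF[5]=2
  step 9: row=2, L[2]='w', prepend. Next row=LF[2]=9
  step 10: row=9, L[9]='u', prepend. Next row=LF[9]=4
  step 11: row=4, L[4]='u', prepend. Next row=LF[4]=1
  step 12: row=1, L[1]='v', prepend. Next row=LF[1]=6
  step 13: row=6, L[6]='w', prepend. Next row=LF[6]=11
Reversed output: wvuuwuuwwuvw$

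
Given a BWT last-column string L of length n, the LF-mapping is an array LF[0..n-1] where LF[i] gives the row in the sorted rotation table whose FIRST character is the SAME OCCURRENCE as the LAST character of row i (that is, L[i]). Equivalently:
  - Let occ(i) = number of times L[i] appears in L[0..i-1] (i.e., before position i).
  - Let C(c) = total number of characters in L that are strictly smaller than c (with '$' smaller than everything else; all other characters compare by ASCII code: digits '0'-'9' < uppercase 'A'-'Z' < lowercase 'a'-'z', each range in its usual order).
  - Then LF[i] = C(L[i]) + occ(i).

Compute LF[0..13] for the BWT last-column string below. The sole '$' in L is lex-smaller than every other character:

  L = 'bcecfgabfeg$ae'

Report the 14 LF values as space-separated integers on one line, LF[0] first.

Answer: 3 5 7 6 10 12 1 4 11 8 13 0 2 9

Derivation:
Char counts: '$':1, 'a':2, 'b':2, 'c':2, 'e':3, 'f':2, 'g':2
C (first-col start): C('$')=0, C('a')=1, C('b')=3, C('c')=5, C('e')=7, C('f')=10, C('g')=12
L[0]='b': occ=0, LF[0]=C('b')+0=3+0=3
L[1]='c': occ=0, LF[1]=C('c')+0=5+0=5
L[2]='e': occ=0, LF[2]=C('e')+0=7+0=7
L[3]='c': occ=1, LF[3]=C('c')+1=5+1=6
L[4]='f': occ=0, LF[4]=C('f')+0=10+0=10
L[5]='g': occ=0, LF[5]=C('g')+0=12+0=12
L[6]='a': occ=0, LF[6]=C('a')+0=1+0=1
L[7]='b': occ=1, LF[7]=C('b')+1=3+1=4
L[8]='f': occ=1, LF[8]=C('f')+1=10+1=11
L[9]='e': occ=1, LF[9]=C('e')+1=7+1=8
L[10]='g': occ=1, LF[10]=C('g')+1=12+1=13
L[11]='$': occ=0, LF[11]=C('$')+0=0+0=0
L[12]='a': occ=1, LF[12]=C('a')+1=1+1=2
L[13]='e': occ=2, LF[13]=C('e')+2=7+2=9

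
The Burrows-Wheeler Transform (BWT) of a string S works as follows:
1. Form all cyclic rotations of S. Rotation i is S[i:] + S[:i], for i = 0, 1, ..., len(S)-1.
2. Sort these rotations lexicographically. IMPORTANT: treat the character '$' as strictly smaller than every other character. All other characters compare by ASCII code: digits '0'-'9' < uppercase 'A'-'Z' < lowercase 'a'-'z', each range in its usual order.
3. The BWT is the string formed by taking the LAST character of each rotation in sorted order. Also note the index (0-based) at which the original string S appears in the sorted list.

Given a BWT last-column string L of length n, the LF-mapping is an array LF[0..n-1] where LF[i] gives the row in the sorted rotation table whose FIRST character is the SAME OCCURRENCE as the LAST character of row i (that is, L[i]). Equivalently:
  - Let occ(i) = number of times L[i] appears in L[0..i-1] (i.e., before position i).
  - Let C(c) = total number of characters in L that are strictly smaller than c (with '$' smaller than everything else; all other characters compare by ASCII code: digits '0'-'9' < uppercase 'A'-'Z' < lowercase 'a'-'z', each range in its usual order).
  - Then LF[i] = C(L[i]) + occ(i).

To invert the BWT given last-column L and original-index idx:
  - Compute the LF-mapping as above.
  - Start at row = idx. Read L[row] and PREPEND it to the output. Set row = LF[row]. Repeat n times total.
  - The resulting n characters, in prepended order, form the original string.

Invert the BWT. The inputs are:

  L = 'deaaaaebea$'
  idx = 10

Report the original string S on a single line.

LF mapping: 7 8 1 2 3 4 9 6 10 5 0
Walk LF starting at row 10, prepending L[row]:
  step 1: row=10, L[10]='$', prepend. Next row=LF[10]=0
  step 2: row=0, L[0]='d', prepend. Next row=LF[0]=7
  step 3: row=7, L[7]='b', prepend. Next row=LF[7]=6
  step 4: row=6, L[6]='e', prepend. Next row=LF[6]=9
  step 5: row=9, L[9]='a', prepend. Next row=LF[9]=5
  step 6: row=5, L[5]='a', prepend. Next row=LF[5]=4
  step 7: row=4, L[4]='a', prepend. Next row=LF[4]=3
  step 8: row=3, L[3]='a', prepend. Next row=LF[3]=2
  step 9: row=2, L[2]='a', prepend. Next row=LF[2]=1
  step 10: row=1, L[1]='e', prepend. Next row=LF[1]=8
  step 11: row=8, L[8]='e', prepend. Next row=LF[8]=10
Reversed output: eeaaaaaebd$

Answer: eeaaaaaebd$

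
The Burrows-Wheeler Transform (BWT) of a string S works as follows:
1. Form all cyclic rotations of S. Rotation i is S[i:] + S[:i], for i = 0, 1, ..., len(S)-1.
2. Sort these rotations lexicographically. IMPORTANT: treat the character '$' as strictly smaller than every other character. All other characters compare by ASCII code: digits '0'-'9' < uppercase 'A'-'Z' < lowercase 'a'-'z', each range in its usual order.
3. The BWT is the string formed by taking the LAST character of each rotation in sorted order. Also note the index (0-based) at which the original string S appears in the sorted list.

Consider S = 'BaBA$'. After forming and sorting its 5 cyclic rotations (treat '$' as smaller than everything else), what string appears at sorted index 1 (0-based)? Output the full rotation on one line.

Answer: A$BaB

Derivation:
All 5 rotations (rotation i = S[i:]+S[:i]):
  rot[0] = BaBA$
  rot[1] = aBA$B
  rot[2] = BA$Ba
  rot[3] = A$BaB
  rot[4] = $BaBA
Sorted (with $ < everything):
  sorted[0] = $BaBA
  sorted[1] = A$BaB
  sorted[2] = BA$Ba
  sorted[3] = BaBA$
  sorted[4] = aBA$B
sorted[1] = A$BaB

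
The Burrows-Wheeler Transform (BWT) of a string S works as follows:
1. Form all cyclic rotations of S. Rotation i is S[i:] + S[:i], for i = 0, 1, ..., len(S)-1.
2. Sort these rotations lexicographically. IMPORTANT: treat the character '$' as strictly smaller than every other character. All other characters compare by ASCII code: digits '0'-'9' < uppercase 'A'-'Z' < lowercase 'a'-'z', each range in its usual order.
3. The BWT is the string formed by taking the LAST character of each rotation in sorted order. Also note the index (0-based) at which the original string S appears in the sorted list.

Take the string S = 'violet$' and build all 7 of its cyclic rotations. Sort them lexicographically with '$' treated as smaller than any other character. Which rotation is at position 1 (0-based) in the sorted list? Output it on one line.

Answer: et$viol

Derivation:
All 7 rotations (rotation i = S[i:]+S[:i]):
  rot[0] = violet$
  rot[1] = iolet$v
  rot[2] = olet$vi
  rot[3] = let$vio
  rot[4] = et$viol
  rot[5] = t$viole
  rot[6] = $violet
Sorted (with $ < everything):
  sorted[0] = $violet
  sorted[1] = et$viol
  sorted[2] = iolet$v
  sorted[3] = let$vio
  sorted[4] = olet$vi
  sorted[5] = t$viole
  sorted[6] = violet$
sorted[1] = et$viol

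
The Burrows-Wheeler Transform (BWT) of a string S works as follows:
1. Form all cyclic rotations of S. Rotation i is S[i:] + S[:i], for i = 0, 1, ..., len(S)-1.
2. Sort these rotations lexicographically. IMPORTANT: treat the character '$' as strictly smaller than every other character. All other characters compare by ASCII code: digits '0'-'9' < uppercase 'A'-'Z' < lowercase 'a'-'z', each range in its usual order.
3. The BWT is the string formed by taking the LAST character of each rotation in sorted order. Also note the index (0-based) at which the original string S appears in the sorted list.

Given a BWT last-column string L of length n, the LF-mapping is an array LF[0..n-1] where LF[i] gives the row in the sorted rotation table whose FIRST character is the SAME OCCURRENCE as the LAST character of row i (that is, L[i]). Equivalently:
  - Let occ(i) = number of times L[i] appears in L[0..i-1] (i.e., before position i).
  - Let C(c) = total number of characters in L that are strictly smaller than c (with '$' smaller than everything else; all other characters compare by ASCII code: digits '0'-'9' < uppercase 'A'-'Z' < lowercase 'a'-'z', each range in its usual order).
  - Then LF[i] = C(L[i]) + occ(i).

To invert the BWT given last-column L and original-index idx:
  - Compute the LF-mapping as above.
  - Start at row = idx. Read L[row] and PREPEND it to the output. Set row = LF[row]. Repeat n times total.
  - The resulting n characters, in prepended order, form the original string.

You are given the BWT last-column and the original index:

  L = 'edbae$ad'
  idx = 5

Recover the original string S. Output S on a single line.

LF mapping: 6 4 3 1 7 0 2 5
Walk LF starting at row 5, prepending L[row]:
  step 1: row=5, L[5]='$', prepend. Next row=LF[5]=0
  step 2: row=0, L[0]='e', prepend. Next row=LF[0]=6
  step 3: row=6, L[6]='a', prepend. Next row=LF[6]=2
  step 4: row=2, L[2]='b', prepend. Next row=LF[2]=3
  step 5: row=3, L[3]='a', prepend. Next row=LF[3]=1
  step 6: row=1, L[1]='d', prepend. Next row=LF[1]=4
  step 7: row=4, L[4]='e', prepend. Next row=LF[4]=7
  step 8: row=7, L[7]='d', prepend. Next row=LF[7]=5
Reversed output: dedabae$

Answer: dedabae$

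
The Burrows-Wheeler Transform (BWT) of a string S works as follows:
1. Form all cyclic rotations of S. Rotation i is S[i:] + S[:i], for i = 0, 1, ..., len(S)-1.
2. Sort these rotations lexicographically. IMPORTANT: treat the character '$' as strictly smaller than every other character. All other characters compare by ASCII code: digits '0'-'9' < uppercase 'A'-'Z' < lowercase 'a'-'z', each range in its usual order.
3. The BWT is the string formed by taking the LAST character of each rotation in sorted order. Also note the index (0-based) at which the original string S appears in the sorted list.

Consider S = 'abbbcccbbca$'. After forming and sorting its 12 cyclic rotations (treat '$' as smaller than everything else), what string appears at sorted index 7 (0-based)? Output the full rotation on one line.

Answer: bcccbbca$abb

Derivation:
All 12 rotations (rotation i = S[i:]+S[:i]):
  rot[0] = abbbcccbbca$
  rot[1] = bbbcccbbca$a
  rot[2] = bbcccbbca$ab
  rot[3] = bcccbbca$abb
  rot[4] = cccbbca$abbb
  rot[5] = ccbbca$abbbc
  rot[6] = cbbca$abbbcc
  rot[7] = bbca$abbbccc
  rot[8] = bca$abbbcccb
  rot[9] = ca$abbbcccbb
  rot[10] = a$abbbcccbbc
  rot[11] = $abbbcccbbca
Sorted (with $ < everything):
  sorted[0] = $abbbcccbbca
  sorted[1] = a$abbbcccbbc
  sorted[2] = abbbcccbbca$
  sorted[3] = bbbcccbbca$a
  sorted[4] = bbca$abbbccc
  sorted[5] = bbcccbbca$ab
  sorted[6] = bca$abbbcccb
  sorted[7] = bcccbbca$abb
  sorted[8] = ca$abbbcccbb
  sorted[9] = cbbca$abbbcc
  sorted[10] = ccbbca$abbbc
  sorted[11] = cccbbca$abbb
sorted[7] = bcccbbca$abb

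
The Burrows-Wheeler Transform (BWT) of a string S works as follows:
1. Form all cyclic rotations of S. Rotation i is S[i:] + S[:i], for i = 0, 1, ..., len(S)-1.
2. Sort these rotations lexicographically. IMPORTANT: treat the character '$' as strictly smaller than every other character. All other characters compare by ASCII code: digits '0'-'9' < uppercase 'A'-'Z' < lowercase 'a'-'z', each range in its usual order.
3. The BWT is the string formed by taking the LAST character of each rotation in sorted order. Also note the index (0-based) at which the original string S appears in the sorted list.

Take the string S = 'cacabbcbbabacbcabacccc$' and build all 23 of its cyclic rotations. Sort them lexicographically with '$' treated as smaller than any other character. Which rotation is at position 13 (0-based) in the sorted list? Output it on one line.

Answer: bcbbabacbcabacccc$cacab

Derivation:
All 23 rotations (rotation i = S[i:]+S[:i]):
  rot[0] = cacabbcbbabacbcabacccc$
  rot[1] = acabbcbbabacbcabacccc$c
  rot[2] = cabbcbbabacbcabacccc$ca
  rot[3] = abbcbbabacbcabacccc$cac
  rot[4] = bbcbbabacbcabacccc$caca
  rot[5] = bcbbabacbcabacccc$cacab
  rot[6] = cbbabacbcabacccc$cacabb
  rot[7] = bbabacbcabacccc$cacabbc
  rot[8] = babacbcabacccc$cacabbcb
  rot[9] = abacbcabacccc$cacabbcbb
  rot[10] = bacbcabacccc$cacabbcbba
  rot[11] = acbcabacccc$cacabbcbbab
  rot[12] = cbcabacccc$cacabbcbbaba
  rot[13] = bcabacccc$cacabbcbbabac
  rot[14] = cabacccc$cacabbcbbabacb
  rot[15] = abacccc$cacabbcbbabacbc
  rot[16] = bacccc$cacabbcbbabacbca
  rot[17] = acccc$cacabbcbbabacbcab
  rot[18] = cccc$cacabbcbbabacbcaba
  rot[19] = ccc$cacabbcbbabacbcabac
  rot[20] = cc$cacabbcbbabacbcabacc
  rot[21] = c$cacabbcbbabacbcabaccc
  rot[22] = $cacabbcbbabacbcabacccc
Sorted (with $ < everything):
  sorted[0] = $cacabbcbbabacbcabacccc
  sorted[1] = abacbcabacccc$cacabbcbb
  sorted[2] = abacccc$cacabbcbbabacbc
  sorted[3] = abbcbbabacbcabacccc$cac
  sorted[4] = acabbcbbabacbcabacccc$c
  sorted[5] = acbcabacccc$cacabbcbbab
  sorted[6] = acccc$cacabbcbbabacbcab
  sorted[7] = babacbcabacccc$cacabbcb
  sorted[8] = bacbcabacccc$cacabbcbba
  sorted[9] = bacccc$cacabbcbbabacbca
  sorted[10] = bbabacbcabacccc$cacabbc
  sorted[11] = bbcbbabacbcabacccc$caca
  sorted[12] = bcabacccc$cacabbcbbabac
  sorted[13] = bcbbabacbcabacccc$cacab
  sorted[14] = c$cacabbcbbabacbcabaccc
  sorted[15] = cabacccc$cacabbcbbabacb
  sorted[16] = cabbcbbabacbcabacccc$ca
  sorted[17] = cacabbcbbabacbcabacccc$
  sorted[18] = cbbabacbcabacccc$cacabb
  sorted[19] = cbcabacccc$cacabbcbbaba
  sorted[20] = cc$cacabbcbbabacbcabacc
  sorted[21] = ccc$cacabbcbbabacbcabac
  sorted[22] = cccc$cacabbcbbabacbcaba
sorted[13] = bcbbabacbcabacccc$cacab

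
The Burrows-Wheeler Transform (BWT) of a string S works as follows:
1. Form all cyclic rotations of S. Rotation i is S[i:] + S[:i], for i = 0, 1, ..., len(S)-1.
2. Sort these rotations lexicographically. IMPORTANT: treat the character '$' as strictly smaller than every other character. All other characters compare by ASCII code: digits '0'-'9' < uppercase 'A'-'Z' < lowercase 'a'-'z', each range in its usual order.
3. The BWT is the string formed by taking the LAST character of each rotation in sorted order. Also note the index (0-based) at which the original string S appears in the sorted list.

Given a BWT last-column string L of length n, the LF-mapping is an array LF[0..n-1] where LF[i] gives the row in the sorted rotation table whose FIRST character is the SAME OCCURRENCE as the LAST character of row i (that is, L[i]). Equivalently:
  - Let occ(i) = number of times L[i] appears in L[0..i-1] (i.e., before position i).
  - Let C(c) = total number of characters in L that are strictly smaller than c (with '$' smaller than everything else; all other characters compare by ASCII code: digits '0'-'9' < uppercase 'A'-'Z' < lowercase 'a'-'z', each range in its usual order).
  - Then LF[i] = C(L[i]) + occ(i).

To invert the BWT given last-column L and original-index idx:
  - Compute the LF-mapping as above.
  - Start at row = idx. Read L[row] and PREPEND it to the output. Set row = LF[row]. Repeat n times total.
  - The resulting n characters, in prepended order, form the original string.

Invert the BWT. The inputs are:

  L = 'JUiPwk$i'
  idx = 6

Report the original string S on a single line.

Answer: kiwiPUJ$

Derivation:
LF mapping: 1 3 4 2 7 6 0 5
Walk LF starting at row 6, prepending L[row]:
  step 1: row=6, L[6]='$', prepend. Next row=LF[6]=0
  step 2: row=0, L[0]='J', prepend. Next row=LF[0]=1
  step 3: row=1, L[1]='U', prepend. Next row=LF[1]=3
  step 4: row=3, L[3]='P', prepend. Next row=LF[3]=2
  step 5: row=2, L[2]='i', prepend. Next row=LF[2]=4
  step 6: row=4, L[4]='w', prepend. Next row=LF[4]=7
  step 7: row=7, L[7]='i', prepend. Next row=LF[7]=5
  step 8: row=5, L[5]='k', prepend. Next row=LF[5]=6
Reversed output: kiwiPUJ$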